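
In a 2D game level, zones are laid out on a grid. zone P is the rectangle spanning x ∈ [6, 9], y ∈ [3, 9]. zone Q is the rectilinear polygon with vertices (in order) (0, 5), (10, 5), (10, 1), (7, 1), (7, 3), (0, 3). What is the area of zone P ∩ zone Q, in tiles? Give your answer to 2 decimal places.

6.00

The intersection is the polygon with vertices (9,3), (7,3), (6,3), (6,5), (9,5).
By the shoelace formula its area is 6.00.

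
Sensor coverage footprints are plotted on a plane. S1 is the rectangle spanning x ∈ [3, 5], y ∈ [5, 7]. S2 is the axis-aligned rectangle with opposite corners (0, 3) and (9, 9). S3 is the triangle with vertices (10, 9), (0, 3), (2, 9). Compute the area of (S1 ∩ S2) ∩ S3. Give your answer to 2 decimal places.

3.17

The region (S1 ∩ S2) ∩ S3 is the polygon with vertices (3,7), (5,7), (5,6), (3.333,5), (3,5).
By the shoelace formula its area is 3.17.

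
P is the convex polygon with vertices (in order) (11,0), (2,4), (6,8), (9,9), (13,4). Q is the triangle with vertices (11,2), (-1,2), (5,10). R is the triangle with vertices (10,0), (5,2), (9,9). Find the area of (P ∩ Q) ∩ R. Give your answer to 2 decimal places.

12.05

The region (P ∩ Q) ∩ R is the polygon with vertices (9.565,3.913), (9.778,2), (6.5,2), (5.304,2.532), (7.595,6.54).
By the shoelace formula its area is 12.05.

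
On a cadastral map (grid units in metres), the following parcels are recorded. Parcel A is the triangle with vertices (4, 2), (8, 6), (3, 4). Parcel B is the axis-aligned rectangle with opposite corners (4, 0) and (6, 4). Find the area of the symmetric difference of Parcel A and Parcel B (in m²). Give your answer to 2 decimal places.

|Parcel A| = 6, |Parcel B| = 8, |Parcel A∩Parcel B| = 2.
|Parcel A △ Parcel B| = |Parcel A| + |Parcel B| − 2·|Parcel A∩Parcel B| = 6 + 8 − 4 = 10.00.

10.00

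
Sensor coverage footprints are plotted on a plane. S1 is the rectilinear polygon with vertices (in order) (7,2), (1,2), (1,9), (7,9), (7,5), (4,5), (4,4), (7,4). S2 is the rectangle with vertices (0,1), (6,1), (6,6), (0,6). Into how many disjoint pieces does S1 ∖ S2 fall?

2

S1 ∖ S2 splits into 2 disjoint pieces (area 2, area 19).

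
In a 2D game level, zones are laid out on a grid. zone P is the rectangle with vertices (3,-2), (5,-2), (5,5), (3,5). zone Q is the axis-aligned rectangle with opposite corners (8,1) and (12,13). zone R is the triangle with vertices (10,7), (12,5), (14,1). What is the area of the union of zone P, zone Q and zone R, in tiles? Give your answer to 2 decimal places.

By inclusion–exclusion:
Individual areas: |zone P| = 14, |zone Q| = 48, |zone R| = 2.
|zone P∩zone Q| = 0 (no overlap).
|zone P∩zone R| = 0.
|zone Q∩zone R| = 1.
|zone P∩zone Q∩zone R| = 0.
|zone P ∪ zone Q ∪ zone R| = 64 − 1 + 0 = 63.00.

63.00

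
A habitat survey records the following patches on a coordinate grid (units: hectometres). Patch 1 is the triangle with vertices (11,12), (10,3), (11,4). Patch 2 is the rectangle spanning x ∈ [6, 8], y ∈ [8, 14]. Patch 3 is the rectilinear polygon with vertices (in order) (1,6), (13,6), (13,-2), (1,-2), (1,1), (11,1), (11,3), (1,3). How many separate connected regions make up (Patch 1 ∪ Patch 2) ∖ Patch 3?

2

(Patch 1 ∪ Patch 2) ∖ Patch 3 splits into 2 disjoint pieces (area 2, area 12).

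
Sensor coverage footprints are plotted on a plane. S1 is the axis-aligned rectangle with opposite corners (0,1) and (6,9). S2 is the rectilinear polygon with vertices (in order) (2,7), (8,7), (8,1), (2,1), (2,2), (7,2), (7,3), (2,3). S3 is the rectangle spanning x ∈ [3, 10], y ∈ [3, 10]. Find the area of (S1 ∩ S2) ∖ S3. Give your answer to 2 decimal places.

|S1 ∩ S2| = 20.
|(S1 ∩ S2) ∩ S3| = 12.
|(S1 ∩ S2) ∖ S3| = 20 − 12 = 8.00.

8.00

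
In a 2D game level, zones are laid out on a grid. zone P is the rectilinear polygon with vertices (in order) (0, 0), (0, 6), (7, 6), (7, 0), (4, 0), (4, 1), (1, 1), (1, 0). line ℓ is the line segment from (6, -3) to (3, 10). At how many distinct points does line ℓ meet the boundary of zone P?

The segment meets the boundary at (3.923,6), (5.308,0).

2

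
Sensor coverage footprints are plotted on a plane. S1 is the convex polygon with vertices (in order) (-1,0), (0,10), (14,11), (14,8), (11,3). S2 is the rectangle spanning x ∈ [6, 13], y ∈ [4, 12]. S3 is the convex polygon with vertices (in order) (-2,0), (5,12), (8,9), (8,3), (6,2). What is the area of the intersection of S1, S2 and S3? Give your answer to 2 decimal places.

The intersection is the polygon with vertices (6,4), (6,10.429), (6.533,10.467), (8,9), (8,4).
By the shoelace formula its area is 11.85.

11.85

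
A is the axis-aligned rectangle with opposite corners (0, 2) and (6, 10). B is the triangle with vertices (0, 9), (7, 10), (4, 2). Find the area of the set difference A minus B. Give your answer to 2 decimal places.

|A| = 48, |A∩B| = 25.2381.
|A ∖ B| = |A| − |A∩B| = 48 − 25.2381 = 22.76.

22.76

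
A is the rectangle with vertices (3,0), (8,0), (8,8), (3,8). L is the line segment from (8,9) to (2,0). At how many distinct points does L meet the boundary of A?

The segment meets the boundary at (3,1.5), (7.333,8).

2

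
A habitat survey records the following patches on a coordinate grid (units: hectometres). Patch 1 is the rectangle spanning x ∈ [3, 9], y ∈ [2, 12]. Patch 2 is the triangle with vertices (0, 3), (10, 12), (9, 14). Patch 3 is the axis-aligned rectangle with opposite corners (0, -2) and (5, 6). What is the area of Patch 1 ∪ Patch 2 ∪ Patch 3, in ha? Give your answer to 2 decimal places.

By inclusion–exclusion:
Individual areas: |Patch 1| = 60, |Patch 2| = 14.5, |Patch 3| = 40.
|Patch 1∩Patch 2| = 9.9636.
|Patch 1∩Patch 3|: x∈[3,5], y∈[2,6] → 2·4 = 8.
|Patch 2∩Patch 3| = 1.3182.
|Patch 1∩Patch 2∩Patch 3| = 0.05.
|Patch 1 ∪ Patch 2 ∪ Patch 3| = 114.5 − 19.2818 + 0.05 = 95.27.

95.27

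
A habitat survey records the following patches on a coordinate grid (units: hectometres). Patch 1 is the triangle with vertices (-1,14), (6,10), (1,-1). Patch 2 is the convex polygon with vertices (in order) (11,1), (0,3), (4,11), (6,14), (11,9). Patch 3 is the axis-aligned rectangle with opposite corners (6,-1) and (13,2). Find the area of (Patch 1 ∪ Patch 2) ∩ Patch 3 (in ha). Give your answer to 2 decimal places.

The region (Patch 1 ∪ Patch 2) ∩ Patch 3 is the polygon with vertices (11,1), (6,1.909), (6,2), (11,2).
By the shoelace formula its area is 2.73.

2.73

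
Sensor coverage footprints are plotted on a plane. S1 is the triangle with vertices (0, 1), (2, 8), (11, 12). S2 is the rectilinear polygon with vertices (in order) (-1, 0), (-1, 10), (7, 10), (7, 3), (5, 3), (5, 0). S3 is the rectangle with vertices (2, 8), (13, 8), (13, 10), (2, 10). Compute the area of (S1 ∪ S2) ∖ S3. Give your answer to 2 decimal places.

66.50

|S1 ∪ S2| = 78.5.
|(S1 ∪ S2) ∩ S3| = 12.
|(S1 ∪ S2) ∖ S3| = 78.5 − 12 = 66.50.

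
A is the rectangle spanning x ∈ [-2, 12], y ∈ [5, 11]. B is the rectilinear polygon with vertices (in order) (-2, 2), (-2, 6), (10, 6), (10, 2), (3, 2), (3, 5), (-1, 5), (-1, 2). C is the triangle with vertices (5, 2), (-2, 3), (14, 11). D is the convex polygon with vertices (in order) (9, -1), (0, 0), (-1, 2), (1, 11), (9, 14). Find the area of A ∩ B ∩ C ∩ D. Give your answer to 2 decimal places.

5.50

The intersection is the polygon with vertices (8,5), (3,5), (2,5), (4,6), (9,6).
By the shoelace formula its area is 5.50.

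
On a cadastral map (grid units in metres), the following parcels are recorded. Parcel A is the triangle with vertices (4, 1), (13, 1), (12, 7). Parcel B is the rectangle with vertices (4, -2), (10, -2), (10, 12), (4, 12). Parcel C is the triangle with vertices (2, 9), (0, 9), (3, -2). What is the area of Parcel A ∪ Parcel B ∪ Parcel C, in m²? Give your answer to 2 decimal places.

By inclusion–exclusion:
Individual areas: |Parcel A| = 27, |Parcel B| = 84, |Parcel C| = 11.
|Parcel A∩Parcel B| = 13.5.
|Parcel A∩Parcel C| = 0.
|Parcel B∩Parcel C| = 0.
|Parcel A∩Parcel B∩Parcel C| = 0.
|Parcel A ∪ Parcel B ∪ Parcel C| = 122 − 13.5 + 0 = 108.50.

108.50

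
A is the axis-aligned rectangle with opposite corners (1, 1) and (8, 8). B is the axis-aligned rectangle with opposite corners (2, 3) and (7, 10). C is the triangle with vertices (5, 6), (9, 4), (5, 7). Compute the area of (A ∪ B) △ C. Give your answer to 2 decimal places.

57.25

|A ∪ B| = 59.
|(A ∪ B) ∩ C| = 1.875.
|(A ∪ B) △ C| = 59 + 2 − 3.75 = 57.25.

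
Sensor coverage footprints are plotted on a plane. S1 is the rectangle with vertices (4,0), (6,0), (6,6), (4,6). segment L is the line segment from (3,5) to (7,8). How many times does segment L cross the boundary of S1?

The segment meets the boundary at (4.333,6), (4,5.75).

2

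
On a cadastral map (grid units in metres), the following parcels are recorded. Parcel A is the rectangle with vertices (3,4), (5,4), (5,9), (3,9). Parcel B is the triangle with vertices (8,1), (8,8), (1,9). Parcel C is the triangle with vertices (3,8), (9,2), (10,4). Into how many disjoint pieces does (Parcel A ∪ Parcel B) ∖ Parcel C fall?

1

(Parcel A ∪ Parcel B) ∖ Parcel C is a single connected region.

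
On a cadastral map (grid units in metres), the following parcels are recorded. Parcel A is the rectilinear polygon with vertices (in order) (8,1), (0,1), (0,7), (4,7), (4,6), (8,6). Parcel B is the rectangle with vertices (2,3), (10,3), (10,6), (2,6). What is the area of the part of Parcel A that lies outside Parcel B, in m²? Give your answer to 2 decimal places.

|Parcel A| = 44, |Parcel A∩Parcel B| = 18.
|Parcel A ∖ Parcel B| = |Parcel A| − |Parcel A∩Parcel B| = 44 − 18 = 26.00.

26.00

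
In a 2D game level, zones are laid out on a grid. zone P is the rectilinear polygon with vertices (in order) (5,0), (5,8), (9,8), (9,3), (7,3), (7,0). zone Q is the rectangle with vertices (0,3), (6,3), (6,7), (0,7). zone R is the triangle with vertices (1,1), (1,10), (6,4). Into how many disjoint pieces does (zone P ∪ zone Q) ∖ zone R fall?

2

(zone P ∪ zone Q) ∖ zone R splits into 2 disjoint pieces (area 26.5833, area 4).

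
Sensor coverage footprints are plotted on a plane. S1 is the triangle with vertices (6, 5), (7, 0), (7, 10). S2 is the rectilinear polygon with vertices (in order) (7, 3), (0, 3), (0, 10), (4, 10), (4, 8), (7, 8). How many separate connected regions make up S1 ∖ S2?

S1 ∖ S2 splits into 2 disjoint pieces (area 0.9, area 0.4).

2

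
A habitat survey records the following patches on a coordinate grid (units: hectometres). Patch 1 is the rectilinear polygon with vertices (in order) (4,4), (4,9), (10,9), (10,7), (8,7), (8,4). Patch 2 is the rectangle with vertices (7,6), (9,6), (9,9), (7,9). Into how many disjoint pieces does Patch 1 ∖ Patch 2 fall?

2

Patch 1 ∖ Patch 2 splits into 2 disjoint pieces (area 17, area 2).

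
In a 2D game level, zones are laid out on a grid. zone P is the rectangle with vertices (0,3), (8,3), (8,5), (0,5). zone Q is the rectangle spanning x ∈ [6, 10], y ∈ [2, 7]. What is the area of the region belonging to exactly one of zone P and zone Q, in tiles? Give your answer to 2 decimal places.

|zone P∩zone Q|: x∈[6,8], y∈[3,5] → 2·2 = 4.
|zone P △ zone Q| = |zone P| + |zone Q| − 2·|zone P∩zone Q| = 16 + 20 − 8 = 28.00.

28.00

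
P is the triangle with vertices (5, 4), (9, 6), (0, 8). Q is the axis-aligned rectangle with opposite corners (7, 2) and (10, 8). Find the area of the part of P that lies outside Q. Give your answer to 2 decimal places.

11.56

|P| = 13, |P∩Q| = 1.4444.
|P ∖ Q| = |P| − |P∩Q| = 13 − 1.4444 = 11.56.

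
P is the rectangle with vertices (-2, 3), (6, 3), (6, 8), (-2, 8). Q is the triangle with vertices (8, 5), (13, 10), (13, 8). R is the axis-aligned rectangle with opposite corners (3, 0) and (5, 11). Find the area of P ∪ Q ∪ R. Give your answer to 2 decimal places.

By inclusion–exclusion:
Individual areas: |P| = 40, |Q| = 5, |R| = 22.
|P∩Q| = 0.
|P∩R|: x∈[3,5], y∈[3,8] → 2·5 = 10.
|Q∩R| = 0.
|P∩Q∩R| = 0.
|P ∪ Q ∪ R| = 67 − 10 + 0 = 57.00.

57.00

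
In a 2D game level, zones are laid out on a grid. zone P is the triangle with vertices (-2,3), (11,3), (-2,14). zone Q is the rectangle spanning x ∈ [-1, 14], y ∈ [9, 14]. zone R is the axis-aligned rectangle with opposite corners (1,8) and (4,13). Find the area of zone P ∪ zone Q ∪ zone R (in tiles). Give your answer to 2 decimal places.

By inclusion–exclusion:
Individual areas: |zone P| = 71.5, |zone Q| = 75, |zone R| = 15.
|zone P∩zone Q| = 10.1958.
|zone P∩zone R| = 6.5769.
|zone Q∩zone R|: x∈[1,4], y∈[9,13] → 3·4 = 12.
|zone P∩zone Q∩zone R| = 3.5804.
|zone P ∪ zone Q ∪ zone R| = 161.5 − 28.7727 + 3.5804 = 136.31.

136.31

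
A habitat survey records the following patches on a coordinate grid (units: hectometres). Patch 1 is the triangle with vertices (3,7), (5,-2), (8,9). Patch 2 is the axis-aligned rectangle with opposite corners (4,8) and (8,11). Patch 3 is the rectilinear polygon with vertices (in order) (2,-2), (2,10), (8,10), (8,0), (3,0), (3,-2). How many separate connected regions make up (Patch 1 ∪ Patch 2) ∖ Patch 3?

2

(Patch 1 ∪ Patch 2) ∖ Patch 3 splits into 2 disjoint pieces (area 0.9899, area 4).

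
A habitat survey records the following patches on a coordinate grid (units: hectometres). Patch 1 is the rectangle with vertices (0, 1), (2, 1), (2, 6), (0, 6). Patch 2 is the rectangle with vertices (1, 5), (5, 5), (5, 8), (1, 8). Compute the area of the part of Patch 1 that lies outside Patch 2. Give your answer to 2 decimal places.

9.00

|Patch 1∩Patch 2|: x∈[1,2], y∈[5,6] → 1·1 = 1.
|Patch 1| = 10.
|Patch 1 ∖ Patch 2| = |Patch 1| − |Patch 1∩Patch 2| = 10 − 1 = 9.00.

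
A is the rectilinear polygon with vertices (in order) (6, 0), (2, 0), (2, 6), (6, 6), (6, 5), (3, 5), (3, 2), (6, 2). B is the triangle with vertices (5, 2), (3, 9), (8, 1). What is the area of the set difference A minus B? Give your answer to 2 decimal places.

13.65

|A| = 15, |A∩B| = 1.3542.
|A ∖ B| = |A| − |A∩B| = 15 − 1.3542 = 13.65.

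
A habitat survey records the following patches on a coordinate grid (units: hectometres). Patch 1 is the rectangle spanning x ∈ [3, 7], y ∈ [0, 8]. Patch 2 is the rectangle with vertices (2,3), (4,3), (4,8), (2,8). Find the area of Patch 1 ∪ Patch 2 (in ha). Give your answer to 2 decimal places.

37.00

By inclusion–exclusion:
Individual areas: |Patch 1| = 32, |Patch 2| = 10.
|Patch 1∩Patch 2|: x∈[3,4], y∈[3,8] → 1·5 = 5.
|Patch 1 ∪ Patch 2| = 42 − 5 = 37.00.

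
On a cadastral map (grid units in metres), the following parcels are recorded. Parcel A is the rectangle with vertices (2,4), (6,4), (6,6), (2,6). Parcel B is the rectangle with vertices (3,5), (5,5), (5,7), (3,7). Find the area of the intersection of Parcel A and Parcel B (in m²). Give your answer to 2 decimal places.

|Parcel A∩Parcel B|: x∈[3,5], y∈[5,6] → 2·1 = 2.

2.00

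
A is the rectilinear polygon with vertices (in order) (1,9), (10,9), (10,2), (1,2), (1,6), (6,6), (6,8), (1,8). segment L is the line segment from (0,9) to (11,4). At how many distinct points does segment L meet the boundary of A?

The segment meets the boundary at (6,6.273), (2.2,8), (10,4.455), (1,8.545).

4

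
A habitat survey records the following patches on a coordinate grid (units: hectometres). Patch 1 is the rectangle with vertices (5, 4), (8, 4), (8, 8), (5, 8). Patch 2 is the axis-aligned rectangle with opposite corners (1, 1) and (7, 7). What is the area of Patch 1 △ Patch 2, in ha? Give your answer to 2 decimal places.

|Patch 1∩Patch 2|: x∈[5,7], y∈[4,7] → 2·3 = 6.
|Patch 1 △ Patch 2| = |Patch 1| + |Patch 2| − 2·|Patch 1∩Patch 2| = 12 + 36 − 12 = 36.00.

36.00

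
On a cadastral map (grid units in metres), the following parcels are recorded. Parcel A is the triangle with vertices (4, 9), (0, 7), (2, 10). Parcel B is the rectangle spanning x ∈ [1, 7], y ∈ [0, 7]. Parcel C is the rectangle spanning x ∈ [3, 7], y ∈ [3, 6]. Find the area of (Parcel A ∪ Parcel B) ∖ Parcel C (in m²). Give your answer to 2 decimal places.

34.00

|Parcel A ∪ Parcel B| = 46.
|(Parcel A ∪ Parcel B) ∩ Parcel C| = 12.
|(Parcel A ∪ Parcel B) ∖ Parcel C| = 46 − 12 = 34.00.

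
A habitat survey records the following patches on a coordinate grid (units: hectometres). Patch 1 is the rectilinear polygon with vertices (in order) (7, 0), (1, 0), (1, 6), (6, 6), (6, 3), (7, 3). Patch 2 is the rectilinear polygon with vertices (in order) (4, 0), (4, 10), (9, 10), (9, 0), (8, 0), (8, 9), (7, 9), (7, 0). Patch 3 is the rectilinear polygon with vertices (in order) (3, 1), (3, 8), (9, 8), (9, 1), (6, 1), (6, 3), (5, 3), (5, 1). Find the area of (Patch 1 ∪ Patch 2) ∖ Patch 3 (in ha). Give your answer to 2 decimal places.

|Patch 1 ∪ Patch 2| = 59.
|(Patch 1 ∪ Patch 2) ∩ Patch 3| = 31.
|(Patch 1 ∪ Patch 2) ∖ Patch 3| = 59 − 31 = 28.00.

28.00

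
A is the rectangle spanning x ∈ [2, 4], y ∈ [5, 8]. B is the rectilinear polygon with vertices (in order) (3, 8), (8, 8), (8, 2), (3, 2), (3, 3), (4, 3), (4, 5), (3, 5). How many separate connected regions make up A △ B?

A △ B splits into 2 disjoint pieces (area 25, area 3).

2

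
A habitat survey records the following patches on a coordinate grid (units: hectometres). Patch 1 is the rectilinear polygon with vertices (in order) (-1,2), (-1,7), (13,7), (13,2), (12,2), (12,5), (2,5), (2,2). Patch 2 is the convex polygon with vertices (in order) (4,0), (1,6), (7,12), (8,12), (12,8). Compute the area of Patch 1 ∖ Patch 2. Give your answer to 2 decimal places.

|Patch 1| = 40, |Patch 1∩Patch 2| = 17.5.
|Patch 1 ∖ Patch 2| = |Patch 1| − |Patch 1∩Patch 2| = 40 − 17.5 = 22.50.

22.50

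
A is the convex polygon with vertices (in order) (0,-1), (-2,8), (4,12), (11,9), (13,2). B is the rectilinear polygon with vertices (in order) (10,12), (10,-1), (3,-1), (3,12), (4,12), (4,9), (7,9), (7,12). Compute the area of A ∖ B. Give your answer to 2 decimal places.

|A| = 131, |A∩B| = 65.381.
|A ∖ B| = |A| − |A∩B| = 131 − 65.381 = 65.62.

65.62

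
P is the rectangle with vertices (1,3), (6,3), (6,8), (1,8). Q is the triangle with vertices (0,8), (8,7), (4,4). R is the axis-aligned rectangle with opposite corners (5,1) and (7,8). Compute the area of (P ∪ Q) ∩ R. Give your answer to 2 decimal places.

The region (P ∪ Q) ∩ R is the polygon with vertices (5,3), (5,8), (6,8), (6,7.25), (7,7.125), (7,6.25), (6,5.5), (6,3).
By the shoelace formula its area is 6.31.

6.31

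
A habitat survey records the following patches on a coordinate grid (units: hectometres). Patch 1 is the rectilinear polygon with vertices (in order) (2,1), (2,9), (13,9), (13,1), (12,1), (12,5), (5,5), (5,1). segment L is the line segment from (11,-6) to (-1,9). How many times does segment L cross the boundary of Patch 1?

The segment meets the boundary at (2,5.25), (5,1.5).

2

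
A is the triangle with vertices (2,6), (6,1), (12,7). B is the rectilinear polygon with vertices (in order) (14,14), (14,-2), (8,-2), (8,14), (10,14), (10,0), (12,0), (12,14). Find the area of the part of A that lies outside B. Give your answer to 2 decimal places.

|A| = 27, |A∩B| = 5.4.
|A ∖ B| = |A| − |A∩B| = 27 − 5.4 = 21.60.

21.60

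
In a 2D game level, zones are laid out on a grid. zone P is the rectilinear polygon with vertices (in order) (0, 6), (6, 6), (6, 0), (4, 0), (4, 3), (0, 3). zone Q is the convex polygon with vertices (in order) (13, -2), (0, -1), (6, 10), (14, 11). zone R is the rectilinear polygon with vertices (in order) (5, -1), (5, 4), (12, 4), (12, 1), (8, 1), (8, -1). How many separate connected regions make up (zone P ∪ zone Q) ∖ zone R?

1

(zone P ∪ zone Q) ∖ zone R is a single connected region.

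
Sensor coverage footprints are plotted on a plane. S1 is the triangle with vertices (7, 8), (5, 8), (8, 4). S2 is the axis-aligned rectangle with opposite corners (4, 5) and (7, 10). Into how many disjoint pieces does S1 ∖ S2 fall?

S1 ∖ S2 is a single connected region.

1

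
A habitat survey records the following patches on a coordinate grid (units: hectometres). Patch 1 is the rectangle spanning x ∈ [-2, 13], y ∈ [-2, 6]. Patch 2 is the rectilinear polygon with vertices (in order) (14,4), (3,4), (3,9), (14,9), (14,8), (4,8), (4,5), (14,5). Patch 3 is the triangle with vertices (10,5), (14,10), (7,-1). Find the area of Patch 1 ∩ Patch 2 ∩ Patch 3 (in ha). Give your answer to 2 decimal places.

0.75

The intersection is the polygon with vertices (9.5,4), (10,5), (10.818,5), (10.182,4).
By the shoelace formula its area is 0.75.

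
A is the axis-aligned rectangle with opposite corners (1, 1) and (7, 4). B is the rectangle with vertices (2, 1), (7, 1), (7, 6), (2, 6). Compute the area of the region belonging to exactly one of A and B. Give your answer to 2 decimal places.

|A∩B|: x∈[2,7], y∈[1,4] → 5·3 = 15.
|A △ B| = |A| + |B| − 2·|A∩B| = 18 + 25 − 30 = 13.00.

13.00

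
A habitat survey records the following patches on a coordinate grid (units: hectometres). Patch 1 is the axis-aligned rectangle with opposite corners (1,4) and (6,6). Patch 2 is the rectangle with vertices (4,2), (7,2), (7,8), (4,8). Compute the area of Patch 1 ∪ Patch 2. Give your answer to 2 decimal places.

By inclusion–exclusion:
Individual areas: |Patch 1| = 10, |Patch 2| = 18.
|Patch 1∩Patch 2|: x∈[4,6], y∈[4,6] → 2·2 = 4.
|Patch 1 ∪ Patch 2| = 28 − 4 = 24.00.

24.00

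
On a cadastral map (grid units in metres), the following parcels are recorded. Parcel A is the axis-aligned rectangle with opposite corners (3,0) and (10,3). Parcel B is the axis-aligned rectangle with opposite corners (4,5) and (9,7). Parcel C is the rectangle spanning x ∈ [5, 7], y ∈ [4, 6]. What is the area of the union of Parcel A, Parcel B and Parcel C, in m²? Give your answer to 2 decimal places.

33.00

By inclusion–exclusion:
Individual areas: |Parcel A| = 21, |Parcel B| = 10, |Parcel C| = 4.
|Parcel A∩Parcel B| = 0 (no overlap).
|Parcel A∩Parcel C| = 0 (no overlap).
|Parcel B∩Parcel C|: x∈[5,7], y∈[5,6] → 2·1 = 2.
|Parcel A∩Parcel B∩Parcel C| = 0.
|Parcel A ∪ Parcel B ∪ Parcel C| = 35 − 2 + 0 = 33.00.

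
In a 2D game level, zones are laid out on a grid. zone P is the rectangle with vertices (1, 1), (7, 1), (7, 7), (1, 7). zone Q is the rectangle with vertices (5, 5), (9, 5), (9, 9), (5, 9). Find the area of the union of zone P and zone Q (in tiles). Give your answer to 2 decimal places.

48.00

By inclusion–exclusion:
Individual areas: |zone P| = 36, |zone Q| = 16.
|zone P∩zone Q|: x∈[5,7], y∈[5,7] → 2·2 = 4.
|zone P ∪ zone Q| = 52 − 4 = 48.00.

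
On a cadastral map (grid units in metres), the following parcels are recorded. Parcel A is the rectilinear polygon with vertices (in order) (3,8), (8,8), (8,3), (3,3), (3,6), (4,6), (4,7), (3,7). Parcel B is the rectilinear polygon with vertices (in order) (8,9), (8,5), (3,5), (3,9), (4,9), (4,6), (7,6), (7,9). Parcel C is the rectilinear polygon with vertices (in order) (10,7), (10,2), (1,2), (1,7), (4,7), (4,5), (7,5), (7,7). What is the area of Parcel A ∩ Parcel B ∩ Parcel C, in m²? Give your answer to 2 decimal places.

3.00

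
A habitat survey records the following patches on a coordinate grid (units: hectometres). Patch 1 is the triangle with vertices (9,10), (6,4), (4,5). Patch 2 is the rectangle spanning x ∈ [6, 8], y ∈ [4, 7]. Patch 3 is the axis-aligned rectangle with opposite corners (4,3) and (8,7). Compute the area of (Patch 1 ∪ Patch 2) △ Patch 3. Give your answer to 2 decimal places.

9.25

|Patch 1 ∪ Patch 2| = 11.25.
|(Patch 1 ∪ Patch 2) ∩ Patch 3| = 9.
|(Patch 1 ∪ Patch 2) △ Patch 3| = 11.25 + 16 − 18 = 9.25.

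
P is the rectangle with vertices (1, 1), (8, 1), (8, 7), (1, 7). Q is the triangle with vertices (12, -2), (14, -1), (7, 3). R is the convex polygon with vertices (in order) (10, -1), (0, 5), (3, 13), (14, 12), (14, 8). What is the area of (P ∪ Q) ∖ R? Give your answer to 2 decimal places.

14.43

|P ∪ Q| = 49.2857.
|(P ∪ Q) ∩ R| = 34.853.
|(P ∪ Q) ∖ R| = 49.2857 − 34.853 = 14.43.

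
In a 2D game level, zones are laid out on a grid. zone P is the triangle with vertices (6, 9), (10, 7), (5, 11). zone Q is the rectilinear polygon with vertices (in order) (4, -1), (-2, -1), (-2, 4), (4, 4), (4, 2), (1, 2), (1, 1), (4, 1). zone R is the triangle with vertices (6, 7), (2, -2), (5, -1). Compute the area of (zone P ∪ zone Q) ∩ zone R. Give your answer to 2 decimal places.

|zone P ∪ zone Q| = 30.
|(zone P ∪ zone Q) ∩ zone R| = 2.28.

2.28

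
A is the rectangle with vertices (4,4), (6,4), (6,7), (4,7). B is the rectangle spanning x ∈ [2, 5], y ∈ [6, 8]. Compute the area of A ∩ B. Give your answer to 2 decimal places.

|A∩B|: x∈[4,5], y∈[6,7] → 1·1 = 1.

1.00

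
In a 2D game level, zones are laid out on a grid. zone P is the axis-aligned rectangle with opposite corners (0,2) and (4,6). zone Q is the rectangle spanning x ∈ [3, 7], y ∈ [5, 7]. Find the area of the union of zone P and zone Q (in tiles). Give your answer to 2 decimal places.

By inclusion–exclusion:
Individual areas: |zone P| = 16, |zone Q| = 8.
|zone P∩zone Q|: x∈[3,4], y∈[5,6] → 1·1 = 1.
|zone P ∪ zone Q| = 24 − 1 = 23.00.

23.00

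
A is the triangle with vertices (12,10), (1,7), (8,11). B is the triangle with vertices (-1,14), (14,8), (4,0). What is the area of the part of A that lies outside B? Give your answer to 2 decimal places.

2.74

|A| = 11.5, |A∩B| = 8.7567.
|A ∖ B| = |A| − |A∩B| = 11.5 − 8.7567 = 2.74.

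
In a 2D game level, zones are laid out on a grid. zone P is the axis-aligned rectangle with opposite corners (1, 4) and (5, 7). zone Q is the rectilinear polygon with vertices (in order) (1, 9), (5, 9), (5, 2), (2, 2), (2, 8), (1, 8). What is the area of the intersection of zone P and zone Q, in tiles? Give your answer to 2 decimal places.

The intersection is the polygon with vertices (5,4), (2,4), (2,7), (5,7).
By the shoelace formula its area is 9.00.

9.00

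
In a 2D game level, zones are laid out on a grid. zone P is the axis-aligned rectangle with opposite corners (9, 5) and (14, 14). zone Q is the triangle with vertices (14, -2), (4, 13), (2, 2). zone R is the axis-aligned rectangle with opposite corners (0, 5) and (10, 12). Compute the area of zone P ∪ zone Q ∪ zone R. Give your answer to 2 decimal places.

151.27

By inclusion–exclusion:
Individual areas: |zone P| = 45, |zone Q| = 70, |zone R| = 70.
|zone P∩zone Q| = 0.0833.
|zone P∩zone R|: x∈[9,10], y∈[5,12] → 1·7 = 7.
|zone Q∩zone R| = 26.7273.
|zone P∩zone Q∩zone R| = 0.0833.
|zone P ∪ zone Q ∪ zone R| = 185 − 33.8106 + 0.0833 = 151.27.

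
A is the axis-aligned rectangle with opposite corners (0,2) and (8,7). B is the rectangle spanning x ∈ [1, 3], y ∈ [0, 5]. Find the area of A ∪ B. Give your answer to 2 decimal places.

By inclusion–exclusion:
Individual areas: |A| = 40, |B| = 10.
|A∩B|: x∈[1,3], y∈[2,5] → 2·3 = 6.
|A ∪ B| = 50 − 6 = 44.00.

44.00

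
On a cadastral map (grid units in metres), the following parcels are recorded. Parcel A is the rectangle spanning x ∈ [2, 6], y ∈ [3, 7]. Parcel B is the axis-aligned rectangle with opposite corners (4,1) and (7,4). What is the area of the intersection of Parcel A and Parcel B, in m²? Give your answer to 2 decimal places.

|Parcel A∩Parcel B|: x∈[4,6], y∈[3,4] → 2·1 = 2.

2.00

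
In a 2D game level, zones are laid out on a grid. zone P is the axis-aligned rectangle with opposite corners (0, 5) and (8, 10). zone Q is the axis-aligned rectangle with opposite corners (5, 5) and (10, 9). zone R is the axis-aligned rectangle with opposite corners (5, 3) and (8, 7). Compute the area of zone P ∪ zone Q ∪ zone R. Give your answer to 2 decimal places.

By inclusion–exclusion:
Individual areas: |zone P| = 40, |zone Q| = 20, |zone R| = 12.
|zone P∩zone Q|: x∈[5,8], y∈[5,9] → 3·4 = 12.
|zone P∩zone R|: x∈[5,8], y∈[5,7] → 3·2 = 6.
|zone Q∩zone R|: x∈[5,8], y∈[5,7] → 3·2 = 6.
|zone P∩zone Q∩zone R| = 6.
|zone P ∪ zone Q ∪ zone R| = 72 − 24 + 6 = 54.00.

54.00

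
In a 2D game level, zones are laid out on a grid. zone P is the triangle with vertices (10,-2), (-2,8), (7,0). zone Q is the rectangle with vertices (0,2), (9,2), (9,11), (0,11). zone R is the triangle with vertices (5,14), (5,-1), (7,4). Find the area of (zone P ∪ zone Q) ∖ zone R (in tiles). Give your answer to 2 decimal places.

70.11

|zone P ∪ zone Q| = 82.7611.
|(zone P ∪ zone Q) ∩ zone R| = 12.6491.
|(zone P ∪ zone Q) ∖ zone R| = 82.7611 − 12.6491 = 70.11.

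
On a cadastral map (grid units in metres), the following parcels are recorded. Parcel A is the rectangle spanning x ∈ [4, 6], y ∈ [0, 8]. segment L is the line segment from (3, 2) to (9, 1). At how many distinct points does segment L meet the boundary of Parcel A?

The segment meets the boundary at (6,1.5), (4,1.833).

2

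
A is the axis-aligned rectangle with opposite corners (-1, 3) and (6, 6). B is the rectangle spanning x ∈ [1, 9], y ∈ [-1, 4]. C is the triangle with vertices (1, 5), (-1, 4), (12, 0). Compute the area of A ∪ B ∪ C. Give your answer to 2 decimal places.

By inclusion–exclusion:
Individual areas: |A| = 21, |B| = 40, |C| = 10.5.
|A∩B|: x∈[1,6], y∈[3,4] → 5·1 = 5.
|A∩C| = 5.775.
|B∩C| = 7.1238.
|A∩B∩C| = 3.0596.
|A ∪ B ∪ C| = 71.5 − 17.8988 + 3.0596 = 56.66.

56.66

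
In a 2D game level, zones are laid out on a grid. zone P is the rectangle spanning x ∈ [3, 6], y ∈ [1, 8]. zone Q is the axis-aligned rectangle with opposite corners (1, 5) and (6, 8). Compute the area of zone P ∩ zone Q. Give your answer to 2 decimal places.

|zone P∩zone Q|: x∈[3,6], y∈[5,8] → 3·3 = 9.

9.00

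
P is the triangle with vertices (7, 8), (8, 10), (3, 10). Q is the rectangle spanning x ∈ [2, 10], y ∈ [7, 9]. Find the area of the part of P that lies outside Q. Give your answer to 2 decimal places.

3.75

|P| = 5, |P∩Q| = 1.25.
|P ∖ Q| = |P| − |P∩Q| = 5 − 1.25 = 3.75.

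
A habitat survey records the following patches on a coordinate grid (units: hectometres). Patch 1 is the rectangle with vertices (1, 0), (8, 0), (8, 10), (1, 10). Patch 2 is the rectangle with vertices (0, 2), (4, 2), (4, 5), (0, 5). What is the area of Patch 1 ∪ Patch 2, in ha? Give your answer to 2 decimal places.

73.00

By inclusion–exclusion:
Individual areas: |Patch 1| = 70, |Patch 2| = 12.
|Patch 1∩Patch 2|: x∈[1,4], y∈[2,5] → 3·3 = 9.
|Patch 1 ∪ Patch 2| = 82 − 9 = 73.00.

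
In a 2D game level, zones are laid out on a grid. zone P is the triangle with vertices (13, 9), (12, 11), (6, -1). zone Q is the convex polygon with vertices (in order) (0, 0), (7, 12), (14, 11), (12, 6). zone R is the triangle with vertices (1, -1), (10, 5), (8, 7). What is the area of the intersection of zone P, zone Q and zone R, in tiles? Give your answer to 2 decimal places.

The intersection is the polygon with vertices (8.667,4.333), (9.333,5.667), (10,5).
By the shoelace formula its area is 0.67.

0.67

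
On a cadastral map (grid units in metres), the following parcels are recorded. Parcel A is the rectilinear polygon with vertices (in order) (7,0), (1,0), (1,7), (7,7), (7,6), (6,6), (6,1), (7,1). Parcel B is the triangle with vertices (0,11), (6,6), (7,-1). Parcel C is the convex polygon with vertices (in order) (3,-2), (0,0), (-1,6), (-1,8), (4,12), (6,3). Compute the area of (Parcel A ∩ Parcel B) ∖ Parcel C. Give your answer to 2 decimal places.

|Parcel A ∩ Parcel B| = 11.5607.
|(Parcel A ∩ Parcel B) ∩ Parcel C| = 8.9239.
|(Parcel A ∩ Parcel B) ∖ Parcel C| = 11.5607 − 8.9239 = 2.64.

2.64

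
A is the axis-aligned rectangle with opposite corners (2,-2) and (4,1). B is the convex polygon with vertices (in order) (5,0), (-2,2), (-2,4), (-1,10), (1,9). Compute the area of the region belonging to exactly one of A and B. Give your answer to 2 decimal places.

41.29

|A| = 6, |B| = 37, |A∩B| = 0.8571.
|A △ B| = |A| + |B| − 2·|A∩B| = 6 + 37 − 1.7143 = 41.29.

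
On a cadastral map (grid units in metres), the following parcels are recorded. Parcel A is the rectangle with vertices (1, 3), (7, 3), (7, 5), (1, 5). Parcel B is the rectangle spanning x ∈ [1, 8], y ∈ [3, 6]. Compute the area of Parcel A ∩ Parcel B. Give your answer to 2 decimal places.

12.00

|Parcel A∩Parcel B|: x∈[1,7], y∈[3,5] → 6·2 = 12.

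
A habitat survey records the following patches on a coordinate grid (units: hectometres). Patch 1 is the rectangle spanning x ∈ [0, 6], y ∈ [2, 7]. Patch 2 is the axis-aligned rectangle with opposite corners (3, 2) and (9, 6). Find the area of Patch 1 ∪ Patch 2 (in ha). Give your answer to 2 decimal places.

42.00

By inclusion–exclusion:
Individual areas: |Patch 1| = 30, |Patch 2| = 24.
|Patch 1∩Patch 2|: x∈[3,6], y∈[2,6] → 3·4 = 12.
|Patch 1 ∪ Patch 2| = 54 − 12 = 42.00.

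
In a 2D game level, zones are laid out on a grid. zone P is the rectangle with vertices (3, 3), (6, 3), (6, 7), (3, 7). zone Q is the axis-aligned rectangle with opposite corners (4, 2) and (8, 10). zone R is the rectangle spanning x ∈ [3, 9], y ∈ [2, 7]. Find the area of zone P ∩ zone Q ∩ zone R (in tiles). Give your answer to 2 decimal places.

8.00

The intersection is the polygon with vertices (6,3), (4,3), (4,7), (6,7).
By the shoelace formula its area is 8.00.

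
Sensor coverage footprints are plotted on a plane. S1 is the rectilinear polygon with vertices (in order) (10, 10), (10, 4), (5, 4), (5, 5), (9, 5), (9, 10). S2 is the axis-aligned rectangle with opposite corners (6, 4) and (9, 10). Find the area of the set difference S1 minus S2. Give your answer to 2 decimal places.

7.00

|S1| = 10, |S1∩S2| = 3.
|S1 ∖ S2| = |S1| − |S1∩S2| = 10 − 3 = 7.00.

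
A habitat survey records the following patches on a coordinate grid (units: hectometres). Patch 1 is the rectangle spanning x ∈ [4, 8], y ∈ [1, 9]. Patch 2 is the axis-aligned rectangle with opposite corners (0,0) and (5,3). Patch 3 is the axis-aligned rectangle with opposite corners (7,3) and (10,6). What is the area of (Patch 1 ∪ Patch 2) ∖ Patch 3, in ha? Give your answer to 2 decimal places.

42.00

|Patch 1 ∪ Patch 2| = 45.
|(Patch 1 ∪ Patch 2) ∩ Patch 3| = 3.
|(Patch 1 ∪ Patch 2) ∖ Patch 3| = 45 − 3 = 42.00.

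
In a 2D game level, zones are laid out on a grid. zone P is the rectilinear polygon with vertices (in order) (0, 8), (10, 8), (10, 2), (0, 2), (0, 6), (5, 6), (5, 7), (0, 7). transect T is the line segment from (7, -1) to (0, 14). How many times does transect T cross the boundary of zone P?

The segment meets the boundary at (2.8,8), (3.267,7), (3.733,6), (5.6,2).

4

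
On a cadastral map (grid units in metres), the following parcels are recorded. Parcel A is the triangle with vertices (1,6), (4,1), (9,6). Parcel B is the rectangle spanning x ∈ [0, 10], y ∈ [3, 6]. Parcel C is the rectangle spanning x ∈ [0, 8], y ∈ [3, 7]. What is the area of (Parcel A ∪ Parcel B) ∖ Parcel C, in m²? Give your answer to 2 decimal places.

|Parcel A ∪ Parcel B| = 33.2.
|(Parcel A ∪ Parcel B) ∩ Parcel C| = 24.
|(Parcel A ∪ Parcel B) ∖ Parcel C| = 33.2 − 24 = 9.20.

9.20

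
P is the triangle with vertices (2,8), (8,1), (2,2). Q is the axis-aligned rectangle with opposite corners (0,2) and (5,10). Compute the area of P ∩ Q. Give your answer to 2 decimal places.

12.75

The intersection is the polygon with vertices (5,4.5), (5,2), (2,2), (2,8).
By the shoelace formula its area is 12.75.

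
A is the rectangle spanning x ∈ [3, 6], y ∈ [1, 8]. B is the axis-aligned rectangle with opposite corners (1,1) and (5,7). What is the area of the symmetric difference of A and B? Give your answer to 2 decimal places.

|A∩B|: x∈[3,5], y∈[1,7] → 2·6 = 12.
|A △ B| = |A| + |B| − 2·|A∩B| = 21 + 24 − 24 = 21.00.

21.00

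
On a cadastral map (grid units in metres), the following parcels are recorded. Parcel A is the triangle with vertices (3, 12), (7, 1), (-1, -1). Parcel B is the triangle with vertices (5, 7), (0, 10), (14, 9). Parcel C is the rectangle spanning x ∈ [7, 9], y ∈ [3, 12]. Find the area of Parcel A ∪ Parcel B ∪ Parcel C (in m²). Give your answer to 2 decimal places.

77.40

By inclusion–exclusion:
Individual areas: |Parcel A| = 48, |Parcel B| = 18.5, |Parcel C| = 18.
|Parcel A∩Parcel B| = 3.5801.
|Parcel A∩Parcel C| = 0.
|Parcel B∩Parcel C| = 3.5238.
|Parcel A∩Parcel B∩Parcel C| = 0.
|Parcel A ∪ Parcel B ∪ Parcel C| = 84.5 − 7.1039 + 0 = 77.40.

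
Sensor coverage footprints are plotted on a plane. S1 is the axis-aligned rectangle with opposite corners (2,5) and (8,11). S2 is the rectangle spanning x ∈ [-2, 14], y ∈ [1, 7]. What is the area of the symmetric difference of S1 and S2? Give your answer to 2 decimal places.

108.00

|S1∩S2|: x∈[2,8], y∈[5,7] → 6·2 = 12.
|S1 △ S2| = |S1| + |S2| − 2·|S1∩S2| = 36 + 96 − 24 = 108.00.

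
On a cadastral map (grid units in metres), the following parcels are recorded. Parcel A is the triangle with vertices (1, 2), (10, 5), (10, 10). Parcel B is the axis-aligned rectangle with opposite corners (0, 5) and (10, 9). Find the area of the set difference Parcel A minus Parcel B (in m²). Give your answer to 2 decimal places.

|Parcel A| = 22.5, |Parcel A∩Parcel B| = 13.5.
|Parcel A ∖ Parcel B| = |Parcel A| − |Parcel A∩Parcel B| = 22.5 − 13.5 = 9.00.

9.00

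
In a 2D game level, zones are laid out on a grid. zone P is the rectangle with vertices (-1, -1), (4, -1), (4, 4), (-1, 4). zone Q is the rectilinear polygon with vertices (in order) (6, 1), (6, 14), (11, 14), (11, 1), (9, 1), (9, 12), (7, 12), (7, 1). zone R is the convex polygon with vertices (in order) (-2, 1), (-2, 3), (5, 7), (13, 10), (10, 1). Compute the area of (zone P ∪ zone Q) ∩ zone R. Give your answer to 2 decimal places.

|zone P ∪ zone Q| = 68.
|(zone P ∪ zone Q) ∩ zone R| = 35.65.

35.65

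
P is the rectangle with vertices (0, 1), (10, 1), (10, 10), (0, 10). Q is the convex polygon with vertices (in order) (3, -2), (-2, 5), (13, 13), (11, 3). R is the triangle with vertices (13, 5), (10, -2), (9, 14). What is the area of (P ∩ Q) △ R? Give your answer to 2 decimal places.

|P ∩ Q| = 73.469.
|(P ∩ Q) ∩ R| = 3.9243.
|(P ∩ Q) △ R| = 73.469 + 27.5 − 7.8487 = 93.12.

93.12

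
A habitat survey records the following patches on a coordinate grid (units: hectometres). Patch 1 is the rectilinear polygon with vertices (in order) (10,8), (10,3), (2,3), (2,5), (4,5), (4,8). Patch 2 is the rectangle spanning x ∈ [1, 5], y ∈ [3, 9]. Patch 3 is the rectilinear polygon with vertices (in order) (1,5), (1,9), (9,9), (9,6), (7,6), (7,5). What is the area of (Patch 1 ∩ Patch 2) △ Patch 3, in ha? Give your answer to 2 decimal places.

|Patch 1 ∩ Patch 2| = 9.
|(Patch 1 ∩ Patch 2) ∩ Patch 3| = 3.
|(Patch 1 ∩ Patch 2) △ Patch 3| = 9 + 30 − 6 = 33.00.

33.00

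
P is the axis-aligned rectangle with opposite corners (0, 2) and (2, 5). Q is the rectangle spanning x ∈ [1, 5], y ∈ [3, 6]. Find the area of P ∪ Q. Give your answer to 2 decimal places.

16.00

By inclusion–exclusion:
Individual areas: |P| = 6, |Q| = 12.
|P∩Q|: x∈[1,2], y∈[3,5] → 1·2 = 2.
|P ∪ Q| = 18 − 2 = 16.00.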